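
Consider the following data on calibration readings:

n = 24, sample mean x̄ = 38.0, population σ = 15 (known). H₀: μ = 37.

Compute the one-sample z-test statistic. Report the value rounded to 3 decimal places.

SE = σ/√n = 15/√24 = 3.0619
z = (x̄−μ₀)/SE = (38.0−37)/3.0619 = 0.3266

test statistic = 0.327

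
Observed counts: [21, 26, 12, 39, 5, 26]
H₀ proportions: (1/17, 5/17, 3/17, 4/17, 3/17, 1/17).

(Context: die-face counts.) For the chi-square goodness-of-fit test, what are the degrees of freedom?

degrees of freedom = 5

df = k − 1 = 6 − 1 = 5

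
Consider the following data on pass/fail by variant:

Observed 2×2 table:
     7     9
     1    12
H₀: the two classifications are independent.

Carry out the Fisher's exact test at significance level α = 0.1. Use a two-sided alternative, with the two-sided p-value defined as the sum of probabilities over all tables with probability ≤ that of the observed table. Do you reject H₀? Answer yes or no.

reject H₀: yes

Margins: r₁=16, r₂=13, c₁=8, c₂=21, n=29
p_obs = C(16,7)·C(13,1)/C(29,8); sum pmf over tables with pmf ≤ p_obs
p-value (two-sided) = 0.04434
At α=0.1: p < α → reject H₀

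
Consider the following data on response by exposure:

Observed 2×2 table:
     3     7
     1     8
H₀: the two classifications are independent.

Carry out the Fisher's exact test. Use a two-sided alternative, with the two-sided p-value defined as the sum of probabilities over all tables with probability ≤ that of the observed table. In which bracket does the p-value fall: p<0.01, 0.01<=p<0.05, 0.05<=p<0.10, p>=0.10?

Margins: r₁=10, r₂=9, c₁=4, c₂=15, n=19
p_obs = C(10,3)·C(9,1)/C(19,4); sum pmf over tables with pmf ≤ p_obs
p-value (two-sided) = 0.58204
→ bracket: p>=0.10

p-value bracket: p>=0.10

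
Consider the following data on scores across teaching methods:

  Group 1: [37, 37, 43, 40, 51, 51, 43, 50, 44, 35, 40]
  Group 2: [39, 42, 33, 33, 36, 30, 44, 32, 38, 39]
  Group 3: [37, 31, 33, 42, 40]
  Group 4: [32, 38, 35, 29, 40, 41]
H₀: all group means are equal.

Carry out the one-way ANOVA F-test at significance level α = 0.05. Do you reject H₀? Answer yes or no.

reject H₀: yes

Group means [42.82, 36.60, 36.60, 35.83], grand mean 38.594
SSB = Σnᵢ(x̄ᵢ−x̄)² = 301.649; SSW = ΣΣ(x−x̄ᵢ)² = 716.070
MSB = 301.649/3 = 100.5497; MSW = 716.070/28 = 25.5739
F = MSB/MSW = 3.9317
df = (3, 28)
p-value (upper-tail) = 0.01847
At α=0.05: p < α → reject H₀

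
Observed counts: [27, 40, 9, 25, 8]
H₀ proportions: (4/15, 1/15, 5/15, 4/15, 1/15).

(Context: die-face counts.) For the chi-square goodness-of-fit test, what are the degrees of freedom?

df = k − 1 = 5 − 1 = 4

degrees of freedom = 4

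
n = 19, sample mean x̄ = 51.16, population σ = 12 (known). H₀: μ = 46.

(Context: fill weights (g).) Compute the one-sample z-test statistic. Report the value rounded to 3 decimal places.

test statistic = 1.874

SE = σ/√n = 12/√19 = 2.7530
z = (x̄−μ₀)/SE = (51.16−46)/2.7530 = 1.8743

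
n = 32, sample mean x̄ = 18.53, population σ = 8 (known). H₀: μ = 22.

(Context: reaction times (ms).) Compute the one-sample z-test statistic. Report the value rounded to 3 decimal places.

test statistic = -2.454

SE = σ/√n = 8/√32 = 1.4142
z = (x̄−μ₀)/SE = (18.53−22)/1.4142 = -2.4537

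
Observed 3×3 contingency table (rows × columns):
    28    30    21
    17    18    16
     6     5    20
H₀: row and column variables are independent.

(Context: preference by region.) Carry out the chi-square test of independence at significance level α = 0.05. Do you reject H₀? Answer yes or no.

Row totals [79, 51, 31], col totals [51, 53, 57], n=161
χ² = (28−25.02)²/25.02 + (30−26.01)²/26.01 + (21−27.97)²/27.97 + (17−16.16)²/16.16 + (18−16.79)²/16.79 + (16−18.06)²/18.06 + (6−9.82)²/9.82 + (5−10.20)²/10.20 + (20−10.98)²/10.98 = 14.6309
df = 4
p-value (upper-tail) = 0.00553
At α=0.05: p < α → reject H₀

reject H₀: yes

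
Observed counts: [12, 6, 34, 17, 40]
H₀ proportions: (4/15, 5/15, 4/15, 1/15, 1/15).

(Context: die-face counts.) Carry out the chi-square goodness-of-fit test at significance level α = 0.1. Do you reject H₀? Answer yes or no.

n = 109; E_i = n·p_i = [29.07, 36.33, 29.07, 7.27, 7.27]
χ² = (12−29.07)²/29.07 + (6−36.33)²/36.33 + (34−29.07)²/29.07 + (17−7.27)²/7.27 + (40−7.27)²/7.27 = 196.6697
df = 4
p-value (upper-tail) = 0.00000
At α=0.1: p < α → reject H₀

reject H₀: yes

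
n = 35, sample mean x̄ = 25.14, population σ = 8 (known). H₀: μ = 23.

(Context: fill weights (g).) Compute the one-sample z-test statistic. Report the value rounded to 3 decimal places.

SE = σ/√n = 8/√35 = 1.3522
z = (x̄−μ₀)/SE = (25.14−23)/1.3522 = 1.5826

test statistic = 1.583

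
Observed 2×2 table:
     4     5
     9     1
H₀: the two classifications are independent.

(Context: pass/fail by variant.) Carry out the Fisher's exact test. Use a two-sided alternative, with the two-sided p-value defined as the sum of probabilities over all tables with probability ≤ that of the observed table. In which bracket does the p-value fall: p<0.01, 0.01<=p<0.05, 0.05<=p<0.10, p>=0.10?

p-value bracket: 0.05<=p<0.10

Margins: r₁=9, r₂=10, c₁=13, c₂=6, n=19
p_obs = C(9,4)·C(10,9)/C(19,13); sum pmf over tables with pmf ≤ p_obs
p-value (two-sided) = 0.05728
→ bracket: 0.05<=p<0.10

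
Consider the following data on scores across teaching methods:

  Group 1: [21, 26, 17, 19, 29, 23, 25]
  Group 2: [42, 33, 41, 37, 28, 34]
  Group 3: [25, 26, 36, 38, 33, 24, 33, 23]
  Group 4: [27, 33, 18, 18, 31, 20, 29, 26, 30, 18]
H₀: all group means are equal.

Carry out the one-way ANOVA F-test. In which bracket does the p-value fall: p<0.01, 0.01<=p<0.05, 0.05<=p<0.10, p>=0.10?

p-value bracket: p<0.01

Group means [22.86, 35.83, 29.75, 25.00], grand mean 27.839
SSB = Σnᵢ(x̄ᵢ−x̄)² = 667.003; SSW = ΣΣ(x−x̄ᵢ)² = 805.190
MSB = 667.003/3 = 222.3344; MSW = 805.190/27 = 29.8219
F = MSB/MSW = 7.4554
df = (3, 27)
p-value (upper-tail) = 0.00086
→ bracket: p<0.01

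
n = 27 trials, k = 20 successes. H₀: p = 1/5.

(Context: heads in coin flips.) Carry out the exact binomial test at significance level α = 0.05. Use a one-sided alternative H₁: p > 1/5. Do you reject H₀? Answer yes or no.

reject H₀: yes

Exact binomial: n=27, k=20, p₀=1/5=0.2000
P(X≥20) from Σ C(n,i)·p₀^i·(1−p₀)^(n−i)
p-value (one-sided, H₁ greater) = 0.00000
At α=0.05: p < α → reject H₀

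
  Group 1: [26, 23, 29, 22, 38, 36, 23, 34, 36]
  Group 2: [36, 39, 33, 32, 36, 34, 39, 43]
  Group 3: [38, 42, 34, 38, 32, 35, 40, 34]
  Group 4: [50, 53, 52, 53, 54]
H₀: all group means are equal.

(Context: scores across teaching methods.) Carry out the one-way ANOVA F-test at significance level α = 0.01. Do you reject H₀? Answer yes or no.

Group means [29.67, 36.50, 36.62, 52.40], grand mean 37.133
SSB = Σnᵢ(x̄ᵢ−x̄)² = 1672.392; SSW = ΣΣ(x−x̄ᵢ)² = 515.075
MSB = 1672.392/3 = 557.4639; MSW = 515.075/26 = 19.8106
F = MSB/MSW = 28.1397
df = (3, 26)
p-value (upper-tail) = 0.00000
At α=0.01: p < α → reject H₀

reject H₀: yes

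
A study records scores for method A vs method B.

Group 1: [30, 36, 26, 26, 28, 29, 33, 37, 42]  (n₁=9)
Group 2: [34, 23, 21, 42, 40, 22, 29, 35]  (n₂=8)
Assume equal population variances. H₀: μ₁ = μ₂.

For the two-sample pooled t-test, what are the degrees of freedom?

degrees of freedom = 15

df = n₁ + n₂ − 2 = 9 + 8 − 2 = 15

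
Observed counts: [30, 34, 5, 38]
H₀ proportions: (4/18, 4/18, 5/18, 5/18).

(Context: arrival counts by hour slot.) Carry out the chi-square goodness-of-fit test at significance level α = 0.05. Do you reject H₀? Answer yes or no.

n = 107; E_i = n·p_i = [23.78, 23.78, 29.72, 29.72]
χ² = (30−23.78)²/23.78 + (34−23.78)²/23.78 + (5−29.72)²/29.72 + (38−29.72)²/29.72 = 28.8916
df = 3
p-value (upper-tail) = 0.00000
At α=0.05: p < α → reject H₀

reject H₀: yes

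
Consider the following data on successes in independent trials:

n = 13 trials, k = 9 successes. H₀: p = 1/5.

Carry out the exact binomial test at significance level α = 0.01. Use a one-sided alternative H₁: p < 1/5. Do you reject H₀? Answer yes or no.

reject H₀: no

Exact binomial: n=13, k=9, p₀=1/5=0.2000
P(X≤9) from Σ C(n,i)·p₀^i·(1−p₀)^(n−i)
p-value (one-sided, H₁ less) = 0.99998
At α=0.01: p ≥ α → fail to reject H₀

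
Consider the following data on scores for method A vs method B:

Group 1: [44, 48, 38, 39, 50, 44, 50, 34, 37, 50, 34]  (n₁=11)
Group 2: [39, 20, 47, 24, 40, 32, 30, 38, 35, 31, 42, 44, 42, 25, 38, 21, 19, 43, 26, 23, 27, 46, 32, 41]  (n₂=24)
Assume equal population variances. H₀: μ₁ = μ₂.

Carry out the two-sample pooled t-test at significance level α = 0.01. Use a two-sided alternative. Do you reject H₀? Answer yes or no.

reject H₀: yes

x̄₁=42.545, s₁=6.409, n₁=11
x̄₂=33.542, s₂=8.841, n₂=24
s_p² = [10·6.409² + 23·8.841²]/33 = 66.9299
SE = √(s_p²·(1/11+1/24)) = 2.9788
t = (42.545−33.542)/2.9788 = 3.0226
df = 33
p-value (two-sided) = 0.00482
At α=0.01: p < α → reject H₀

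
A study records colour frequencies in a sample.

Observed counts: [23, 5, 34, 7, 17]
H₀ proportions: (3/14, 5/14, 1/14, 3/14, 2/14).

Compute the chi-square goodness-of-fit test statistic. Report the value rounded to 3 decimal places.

n = 86; E_i = n·p_i = [18.43, 30.71, 6.14, 18.43, 12.29]
χ² = (23−18.43)²/18.43 + (5−30.71)²/30.71 + (34−6.14)²/6.14 + (7−18.43)²/18.43 + (17−12.29)²/12.29 = 157.8876
df = 4

test statistic = 157.888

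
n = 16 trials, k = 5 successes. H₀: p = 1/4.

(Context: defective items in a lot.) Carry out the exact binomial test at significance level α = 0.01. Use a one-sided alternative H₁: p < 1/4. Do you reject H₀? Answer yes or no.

Exact binomial: n=16, k=5, p₀=1/4=0.2500
P(X≤5) from Σ C(n,i)·p₀^i·(1−p₀)^(n−i)
p-value (one-sided, H₁ less) = 0.81035
At α=0.01: p ≥ α → fail to reject H₀

reject H₀: no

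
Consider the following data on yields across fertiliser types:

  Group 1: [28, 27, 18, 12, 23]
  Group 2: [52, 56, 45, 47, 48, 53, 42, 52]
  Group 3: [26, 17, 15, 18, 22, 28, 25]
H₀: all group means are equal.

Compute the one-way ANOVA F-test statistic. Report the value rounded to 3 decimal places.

Group means [21.60, 49.38, 21.57], grand mean 32.700
SSB = Σnᵢ(x̄ᵢ−x̄)² = 3707.411; SSW = ΣΣ(x−x̄ᵢ)² = 478.789
MSB = 3707.411/2 = 1853.7054; MSW = 478.789/17 = 28.1641
F = MSB/MSW = 65.8181
df = (2, 17)

test statistic = 65.818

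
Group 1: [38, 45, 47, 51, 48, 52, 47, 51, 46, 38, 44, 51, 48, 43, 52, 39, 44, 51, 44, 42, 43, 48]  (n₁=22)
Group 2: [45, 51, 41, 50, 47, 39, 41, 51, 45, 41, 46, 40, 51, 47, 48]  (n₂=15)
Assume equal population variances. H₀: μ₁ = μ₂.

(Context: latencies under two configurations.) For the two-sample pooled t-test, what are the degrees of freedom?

df = n₁ + n₂ − 2 = 22 + 15 − 2 = 35

degrees of freedom = 35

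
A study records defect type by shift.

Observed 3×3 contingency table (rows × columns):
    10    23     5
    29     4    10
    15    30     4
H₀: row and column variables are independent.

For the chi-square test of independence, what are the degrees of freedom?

degrees of freedom = 4

df = (r−1)(c−1) = (3−1)·(3−1) = 4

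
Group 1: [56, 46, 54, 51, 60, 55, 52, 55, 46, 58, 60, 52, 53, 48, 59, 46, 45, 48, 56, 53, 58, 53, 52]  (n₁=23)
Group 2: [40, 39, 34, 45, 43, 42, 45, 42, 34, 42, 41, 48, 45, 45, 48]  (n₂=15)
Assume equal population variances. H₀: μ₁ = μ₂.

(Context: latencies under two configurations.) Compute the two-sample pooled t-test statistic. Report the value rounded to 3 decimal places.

test statistic = 7.144

x̄₁=52.870, s₁=4.664, n₁=23
x̄₂=42.200, s₂=4.229, n₂=15
s_p² = [22·4.664² + 14·4.229²]/36 = 20.2502
SE = √(s_p²·(1/23+1/15)) = 1.4935
t = (52.870−42.200)/1.4935 = 7.1441
df = 36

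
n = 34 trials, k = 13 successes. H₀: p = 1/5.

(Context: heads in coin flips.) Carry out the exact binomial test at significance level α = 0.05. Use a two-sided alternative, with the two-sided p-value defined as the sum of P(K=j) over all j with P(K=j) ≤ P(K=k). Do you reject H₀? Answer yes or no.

reject H₀: yes

Exact binomial: n=34, k=13, p₀=1/5=0.2000
P(X=j) = C(n,j)·p₀^j·(1−p₀)^(n−j); p = Σ P(X=j) over j with P(X=j) ≤ P(X=13)
p-value (two-sided) = 0.01568
At α=0.05: p < α → reject H₀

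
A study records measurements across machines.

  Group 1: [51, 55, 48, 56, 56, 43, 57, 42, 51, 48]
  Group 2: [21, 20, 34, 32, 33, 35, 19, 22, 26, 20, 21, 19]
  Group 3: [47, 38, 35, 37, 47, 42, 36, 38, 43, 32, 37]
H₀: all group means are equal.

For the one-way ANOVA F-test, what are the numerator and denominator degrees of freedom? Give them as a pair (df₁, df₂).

k = 3 groups, N = 33 total
df = (k−1, N−k) = (3−1, 33−3) = (2, 30)

degrees of freedom = [2, 30]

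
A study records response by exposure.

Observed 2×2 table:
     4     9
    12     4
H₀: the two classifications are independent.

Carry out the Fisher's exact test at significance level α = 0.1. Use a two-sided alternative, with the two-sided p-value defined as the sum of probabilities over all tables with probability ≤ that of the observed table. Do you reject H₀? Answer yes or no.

Margins: r₁=13, r₂=16, c₁=16, c₂=13, n=29
p_obs = C(13,4)·C(16,12)/C(29,16); sum pmf over tables with pmf ≤ p_obs
p-value (two-sided) = 0.02705
At α=0.1: p < α → reject H₀

reject H₀: yes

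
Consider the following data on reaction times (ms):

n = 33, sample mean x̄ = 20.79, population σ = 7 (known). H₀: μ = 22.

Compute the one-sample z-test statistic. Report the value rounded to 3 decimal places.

test statistic = -0.993

SE = σ/√n = 7/√33 = 1.2185
z = (x̄−μ₀)/SE = (20.79−22)/1.2185 = -0.9930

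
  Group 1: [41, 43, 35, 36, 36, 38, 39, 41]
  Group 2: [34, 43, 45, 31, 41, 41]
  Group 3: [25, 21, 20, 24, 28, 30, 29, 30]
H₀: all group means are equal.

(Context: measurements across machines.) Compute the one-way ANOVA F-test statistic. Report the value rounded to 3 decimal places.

Group means [38.62, 39.17, 25.88], grand mean 34.136
SSB = Σnᵢ(x̄ᵢ−x̄)² = 859.008; SSW = ΣΣ(x−x̄ᵢ)² = 317.583
MSB = 859.008/2 = 429.5038; MSW = 317.583/19 = 16.7149
F = MSB/MSW = 25.6958
df = (2, 19)

test statistic = 25.696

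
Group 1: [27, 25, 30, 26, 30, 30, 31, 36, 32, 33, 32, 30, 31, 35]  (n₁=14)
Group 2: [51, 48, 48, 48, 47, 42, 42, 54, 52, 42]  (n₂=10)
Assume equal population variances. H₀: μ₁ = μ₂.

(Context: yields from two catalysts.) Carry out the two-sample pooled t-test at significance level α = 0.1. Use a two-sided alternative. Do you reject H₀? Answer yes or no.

reject H₀: yes

x̄₁=30.571, s₁=3.106, n₁=14
x̄₂=47.400, s₂=4.300, n₂=10
s_p² = [13·3.106² + 9·4.300²]/22 = 13.2649
SE = √(s_p²·(1/14+1/10)) = 1.5080
t = (30.571−47.400)/1.5080 = -11.1597
df = 22
p-value (two-sided) = 0.00000
At α=0.1: p < α → reject H₀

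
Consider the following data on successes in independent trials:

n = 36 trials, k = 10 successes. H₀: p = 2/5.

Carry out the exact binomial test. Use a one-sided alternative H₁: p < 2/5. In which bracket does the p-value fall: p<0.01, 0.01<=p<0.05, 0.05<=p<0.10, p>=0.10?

p-value bracket: 0.05<=p<0.10

Exact binomial: n=36, k=10, p₀=2/5=0.4000
P(X≤10) from Σ C(n,i)·p₀^i·(1−p₀)^(n−i)
p-value (one-sided, H₁ less) = 0.09036
→ bracket: 0.05<=p<0.10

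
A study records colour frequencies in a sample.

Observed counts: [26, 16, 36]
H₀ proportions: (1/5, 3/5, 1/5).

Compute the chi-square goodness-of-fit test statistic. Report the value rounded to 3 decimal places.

n = 78; E_i = n·p_i = [15.60, 46.80, 15.60]
χ² = (26−15.60)²/15.60 + (16−46.80)²/46.80 + (36−15.60)²/15.60 = 53.8803
df = 2

test statistic = 53.880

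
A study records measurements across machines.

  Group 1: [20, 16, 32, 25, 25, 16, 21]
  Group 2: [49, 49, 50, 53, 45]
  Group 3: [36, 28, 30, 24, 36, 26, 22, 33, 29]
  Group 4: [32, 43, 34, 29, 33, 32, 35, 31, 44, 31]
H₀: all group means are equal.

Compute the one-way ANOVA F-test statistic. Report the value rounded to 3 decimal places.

test statistic = 31.068

Group means [22.14, 49.20, 29.33, 34.40], grand mean 32.548
SSB = Σnᵢ(x̄ᵢ−x̄)² = 2271.620; SSW = ΣΣ(x−x̄ᵢ)² = 658.057
MSB = 2271.620/3 = 757.2068; MSW = 658.057/27 = 24.3725
F = MSB/MSW = 31.0681
df = (3, 27)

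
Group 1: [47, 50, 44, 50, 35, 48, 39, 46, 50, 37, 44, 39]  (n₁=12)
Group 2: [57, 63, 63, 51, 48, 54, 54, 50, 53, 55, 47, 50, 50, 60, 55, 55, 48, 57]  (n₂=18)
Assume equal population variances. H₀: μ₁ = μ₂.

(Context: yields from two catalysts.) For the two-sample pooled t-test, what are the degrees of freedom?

df = n₁ + n₂ − 2 = 12 + 18 − 2 = 28

degrees of freedom = 28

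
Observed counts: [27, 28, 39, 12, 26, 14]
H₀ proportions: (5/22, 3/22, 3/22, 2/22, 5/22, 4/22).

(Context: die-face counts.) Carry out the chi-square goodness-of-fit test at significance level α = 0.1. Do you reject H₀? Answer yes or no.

reject H₀: yes

n = 146; E_i = n·p_i = [33.18, 19.91, 19.91, 13.27, 33.18, 26.55]
χ² = (27−33.18)²/33.18 + (28−19.91)²/19.91 + (39−19.91)²/19.91 + (12−13.27)²/13.27 + (26−33.18)²/33.18 + (14−26.55)²/26.55 = 30.3516
df = 5
p-value (upper-tail) = 0.00001
At α=0.1: p < α → reject H₀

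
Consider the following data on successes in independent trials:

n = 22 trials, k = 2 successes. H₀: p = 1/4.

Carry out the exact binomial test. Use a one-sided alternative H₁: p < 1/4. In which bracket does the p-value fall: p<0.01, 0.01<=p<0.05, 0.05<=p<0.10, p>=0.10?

p-value bracket: 0.05<=p<0.10

Exact binomial: n=22, k=2, p₀=1/4=0.2500
P(X≤2) from Σ C(n,i)·p₀^i·(1−p₀)^(n−i)
p-value (one-sided, H₁ less) = 0.06065
→ bracket: 0.05<=p<0.10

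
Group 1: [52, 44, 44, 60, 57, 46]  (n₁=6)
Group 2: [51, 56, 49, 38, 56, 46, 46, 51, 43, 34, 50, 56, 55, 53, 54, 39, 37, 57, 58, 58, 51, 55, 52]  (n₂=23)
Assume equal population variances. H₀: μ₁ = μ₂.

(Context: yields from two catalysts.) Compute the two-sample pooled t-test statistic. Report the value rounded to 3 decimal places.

test statistic = 0.219

x̄₁=50.500, s₁=6.921, n₁=6
x̄₂=49.783, s₂=7.192, n₂=23
s_p² = [5·6.921² + 22·7.192²]/27 = 51.0153
SE = √(s_p²·(1/6+1/23)) = 3.2742
t = (50.500−49.783)/3.2742 = 0.2191
df = 27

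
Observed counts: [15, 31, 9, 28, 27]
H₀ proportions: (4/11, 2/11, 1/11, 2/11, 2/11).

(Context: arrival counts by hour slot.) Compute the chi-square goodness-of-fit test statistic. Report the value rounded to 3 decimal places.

test statistic = 27.425

n = 110; E_i = n·p_i = [40.00, 20.00, 10.00, 20.00, 20.00]
χ² = (15−40.00)²/40.00 + (31−20.00)²/20.00 + (9−10.00)²/10.00 + (28−20.00)²/20.00 + (27−20.00)²/20.00 = 27.4250
df = 4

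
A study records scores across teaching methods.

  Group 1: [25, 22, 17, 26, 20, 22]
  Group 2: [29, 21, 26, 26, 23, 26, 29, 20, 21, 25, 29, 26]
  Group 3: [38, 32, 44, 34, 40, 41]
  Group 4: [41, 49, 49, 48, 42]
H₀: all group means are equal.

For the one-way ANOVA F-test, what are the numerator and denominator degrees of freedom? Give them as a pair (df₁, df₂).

degrees of freedom = [3, 25]

k = 4 groups, N = 29 total
df = (k−1, N−k) = (4−1, 29−4) = (3, 25)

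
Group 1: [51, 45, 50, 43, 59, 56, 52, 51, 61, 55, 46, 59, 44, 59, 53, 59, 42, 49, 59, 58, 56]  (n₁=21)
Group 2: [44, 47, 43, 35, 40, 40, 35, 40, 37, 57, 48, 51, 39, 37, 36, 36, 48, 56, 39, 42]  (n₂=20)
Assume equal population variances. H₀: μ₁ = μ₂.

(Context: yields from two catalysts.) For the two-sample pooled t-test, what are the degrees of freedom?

df = n₁ + n₂ − 2 = 21 + 20 − 2 = 39

degrees of freedom = 39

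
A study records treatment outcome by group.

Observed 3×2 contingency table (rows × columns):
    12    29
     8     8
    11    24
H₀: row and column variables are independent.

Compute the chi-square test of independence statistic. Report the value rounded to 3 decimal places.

test statistic = 2.344

Row totals [41, 16, 35], col totals [31, 61], n=92
χ² = (12−13.82)²/13.82 + (29−27.18)²/27.18 + (8−5.39)²/5.39 + (8−10.61)²/10.61 + (11−11.79)²/11.79 + (24−23.21)²/23.21 = 2.3440
df = 2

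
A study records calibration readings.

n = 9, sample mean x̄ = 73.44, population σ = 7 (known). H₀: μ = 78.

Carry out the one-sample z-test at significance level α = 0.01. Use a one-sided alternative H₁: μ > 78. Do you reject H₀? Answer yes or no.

SE = σ/√n = 7/√9 = 2.3333
z = (x̄−μ₀)/SE = (73.44−78)/2.3333 = -1.9543
p-value (one-sided, H₁ greater) = 0.97467
At α=0.01: p ≥ α → fail to reject H₀

reject H₀: no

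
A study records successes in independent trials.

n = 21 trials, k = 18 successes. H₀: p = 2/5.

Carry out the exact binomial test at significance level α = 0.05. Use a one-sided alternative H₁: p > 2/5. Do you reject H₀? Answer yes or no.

reject H₀: yes

Exact binomial: n=21, k=18, p₀=2/5=0.4000
P(X≥18) from Σ C(n,i)·p₀^i·(1−p₀)^(n−i)
p-value (one-sided, H₁ greater) = 0.00002
At α=0.05: p < α → reject H₀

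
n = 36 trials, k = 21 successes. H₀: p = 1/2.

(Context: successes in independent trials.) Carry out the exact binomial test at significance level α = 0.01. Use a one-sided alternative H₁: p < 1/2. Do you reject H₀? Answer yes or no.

reject H₀: no

Exact binomial: n=36, k=21, p₀=1/2=0.5000
P(X≤21) from Σ C(n,i)·p₀^i·(1−p₀)^(n−i)
p-value (one-sided, H₁ less) = 0.87851
At α=0.01: p ≥ α → fail to reject H₀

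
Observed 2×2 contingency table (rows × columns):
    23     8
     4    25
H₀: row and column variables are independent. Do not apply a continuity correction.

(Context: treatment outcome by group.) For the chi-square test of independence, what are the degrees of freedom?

degrees of freedom = 1

df = (r−1)(c−1) = (2−1)·(2−1) = 1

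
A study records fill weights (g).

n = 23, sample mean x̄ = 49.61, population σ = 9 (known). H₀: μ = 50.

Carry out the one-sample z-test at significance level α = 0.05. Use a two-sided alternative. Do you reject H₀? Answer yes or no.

SE = σ/√n = 9/√23 = 1.8766
z = (x̄−μ₀)/SE = (49.61−50)/1.8766 = -0.2078
p-value (two-sided) = 0.83537
At α=0.05: p ≥ α → fail to reject H₀

reject H₀: no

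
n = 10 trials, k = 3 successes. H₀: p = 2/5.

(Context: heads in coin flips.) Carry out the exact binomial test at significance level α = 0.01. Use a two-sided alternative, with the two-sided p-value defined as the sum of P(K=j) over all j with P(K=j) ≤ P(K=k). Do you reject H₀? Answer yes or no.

reject H₀: no

Exact binomial: n=10, k=3, p₀=2/5=0.4000
P(X=j) = C(n,j)·p₀^j·(1−p₀)^(n−j); p = Σ P(X=j) over j with P(X=j) ≤ P(X=3)
p-value (two-sided) = 0.74918
At α=0.01: p ≥ α → fail to reject H₀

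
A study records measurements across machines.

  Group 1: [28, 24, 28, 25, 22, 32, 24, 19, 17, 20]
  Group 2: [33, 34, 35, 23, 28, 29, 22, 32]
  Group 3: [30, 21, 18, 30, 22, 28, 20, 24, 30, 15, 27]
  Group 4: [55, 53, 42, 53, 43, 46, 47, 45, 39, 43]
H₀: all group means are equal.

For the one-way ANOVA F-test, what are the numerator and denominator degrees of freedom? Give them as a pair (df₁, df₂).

degrees of freedom = [3, 35]

k = 4 groups, N = 39 total
df = (k−1, N−k) = (4−1, 39−4) = (3, 35)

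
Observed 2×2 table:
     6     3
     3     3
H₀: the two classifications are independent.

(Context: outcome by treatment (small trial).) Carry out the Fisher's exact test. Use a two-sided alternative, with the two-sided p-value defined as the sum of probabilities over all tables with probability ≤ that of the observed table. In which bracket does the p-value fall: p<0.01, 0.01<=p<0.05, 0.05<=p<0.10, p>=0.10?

Margins: r₁=9, r₂=6, c₁=9, c₂=6, n=15
p_obs = C(9,6)·C(6,3)/C(15,9); sum pmf over tables with pmf ≤ p_obs
p-value (two-sided) = 0.62238
→ bracket: p>=0.10

p-value bracket: p>=0.10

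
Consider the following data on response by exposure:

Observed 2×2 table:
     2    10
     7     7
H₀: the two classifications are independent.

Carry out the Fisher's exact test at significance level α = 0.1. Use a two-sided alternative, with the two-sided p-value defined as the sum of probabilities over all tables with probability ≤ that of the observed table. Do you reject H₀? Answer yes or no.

reject H₀: no

Margins: r₁=12, r₂=14, c₁=9, c₂=17, n=26
p_obs = C(12,2)·C(14,7)/C(26,9); sum pmf over tables with pmf ≤ p_obs
p-value (two-sided) = 0.11002
At α=0.1: p ≥ α → fail to reject H₀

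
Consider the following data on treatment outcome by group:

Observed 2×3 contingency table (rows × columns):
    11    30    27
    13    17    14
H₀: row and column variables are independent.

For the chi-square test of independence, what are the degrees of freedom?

degrees of freedom = 2

df = (r−1)(c−1) = (2−1)·(3−1) = 2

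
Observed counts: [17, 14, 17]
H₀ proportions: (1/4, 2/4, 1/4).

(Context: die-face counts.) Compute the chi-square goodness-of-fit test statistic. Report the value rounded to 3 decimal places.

n = 48; E_i = n·p_i = [12.00, 24.00, 12.00]
χ² = (17−12.00)²/12.00 + (14−24.00)²/24.00 + (17−12.00)²/12.00 = 8.3333
df = 2

test statistic = 8.333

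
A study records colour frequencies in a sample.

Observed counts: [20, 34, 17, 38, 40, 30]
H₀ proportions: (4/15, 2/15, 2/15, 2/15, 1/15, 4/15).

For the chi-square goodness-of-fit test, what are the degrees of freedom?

df = k − 1 = 6 − 1 = 5

degrees of freedom = 5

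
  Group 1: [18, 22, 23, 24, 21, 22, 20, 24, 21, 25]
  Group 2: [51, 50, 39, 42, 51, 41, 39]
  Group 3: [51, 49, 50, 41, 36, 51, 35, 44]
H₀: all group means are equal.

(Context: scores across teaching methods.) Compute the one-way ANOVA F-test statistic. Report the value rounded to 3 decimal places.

test statistic = 62.414

Group means [22.00, 44.71, 44.62], grand mean 35.600
SSB = Σnᵢ(x̄ᵢ−x̄)² = 3082.696; SSW = ΣΣ(x−x̄ᵢ)² = 543.304
MSB = 3082.696/2 = 1541.3482; MSW = 543.304/22 = 24.6956
F = MSB/MSW = 62.4138
df = (2, 22)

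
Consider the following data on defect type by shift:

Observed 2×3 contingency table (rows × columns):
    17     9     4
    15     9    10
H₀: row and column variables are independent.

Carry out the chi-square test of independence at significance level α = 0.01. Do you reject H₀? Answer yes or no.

Row totals [30, 34], col totals [32, 18, 14], n=64
χ² = (17−15.00)²/15.00 + (9−8.44)²/8.44 + (4−6.56)²/6.56 + (15−17.00)²/17.00 + (9−9.56)²/9.56 + (10−7.44)²/7.44 = 2.4560
df = 2
p-value (upper-tail) = 0.29287
At α=0.01: p ≥ α → fail to reject H₀

reject H₀: no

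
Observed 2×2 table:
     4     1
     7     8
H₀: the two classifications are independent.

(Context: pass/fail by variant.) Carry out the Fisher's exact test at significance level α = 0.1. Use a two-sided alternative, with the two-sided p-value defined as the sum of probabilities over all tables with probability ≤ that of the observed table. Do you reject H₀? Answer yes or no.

Margins: r₁=5, r₂=15, c₁=11, c₂=9, n=20
p_obs = C(5,4)·C(15,7)/C(20,11); sum pmf over tables with pmf ≤ p_obs
p-value (two-sided) = 0.31889
At α=0.1: p ≥ α → fail to reject H₀

reject H₀: no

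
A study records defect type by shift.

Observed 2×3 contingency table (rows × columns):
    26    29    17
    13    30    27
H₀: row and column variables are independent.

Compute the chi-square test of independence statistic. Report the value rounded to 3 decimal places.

test statistic = 6.596

Row totals [72, 70], col totals [39, 59, 44], n=142
χ² = (26−19.77)²/19.77 + (29−29.92)²/29.92 + (17−22.31)²/22.31 + (13−19.23)²/19.23 + (30−29.08)²/29.08 + (27−21.69)²/21.69 = 6.5961
df = 2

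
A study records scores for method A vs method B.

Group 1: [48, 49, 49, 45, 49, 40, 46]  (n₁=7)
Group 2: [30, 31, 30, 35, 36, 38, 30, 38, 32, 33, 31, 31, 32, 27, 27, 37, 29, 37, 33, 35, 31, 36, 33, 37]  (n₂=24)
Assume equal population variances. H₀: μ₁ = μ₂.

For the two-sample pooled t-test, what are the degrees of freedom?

degrees of freedom = 29

df = n₁ + n₂ − 2 = 7 + 24 − 2 = 29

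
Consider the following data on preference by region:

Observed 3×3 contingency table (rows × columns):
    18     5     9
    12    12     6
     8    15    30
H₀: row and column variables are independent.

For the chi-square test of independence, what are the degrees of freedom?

df = (r−1)(c−1) = (3−1)·(3−1) = 4

degrees of freedom = 4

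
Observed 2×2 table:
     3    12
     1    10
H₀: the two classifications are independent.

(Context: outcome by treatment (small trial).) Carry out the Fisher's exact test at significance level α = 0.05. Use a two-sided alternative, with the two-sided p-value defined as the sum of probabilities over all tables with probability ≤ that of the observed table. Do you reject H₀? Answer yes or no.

Margins: r₁=15, r₂=11, c₁=4, c₂=22, n=26
p_obs = C(15,3)·C(11,1)/C(26,4); sum pmf over tables with pmf ≤ p_obs
p-value (two-sided) = 0.61371
At α=0.05: p ≥ α → fail to reject H₀

reject H₀: no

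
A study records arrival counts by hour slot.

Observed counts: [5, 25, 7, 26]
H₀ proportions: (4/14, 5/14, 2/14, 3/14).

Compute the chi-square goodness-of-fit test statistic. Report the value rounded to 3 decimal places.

test statistic = 21.685

n = 63; E_i = n·p_i = [18.00, 22.50, 9.00, 13.50]
χ² = (5−18.00)²/18.00 + (25−22.50)²/22.50 + (7−9.00)²/9.00 + (26−13.50)²/13.50 = 21.6852
df = 3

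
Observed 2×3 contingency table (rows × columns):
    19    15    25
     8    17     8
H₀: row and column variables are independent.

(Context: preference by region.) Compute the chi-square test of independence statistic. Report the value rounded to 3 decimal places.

test statistic = 6.538

Row totals [59, 33], col totals [27, 32, 33], n=92
χ² = (19−17.32)²/17.32 + (15−20.52)²/20.52 + (25−21.16)²/21.16 + (8−9.68)²/9.68 + (17−11.48)²/11.48 + (8−11.84)²/11.84 = 6.5384
df = 2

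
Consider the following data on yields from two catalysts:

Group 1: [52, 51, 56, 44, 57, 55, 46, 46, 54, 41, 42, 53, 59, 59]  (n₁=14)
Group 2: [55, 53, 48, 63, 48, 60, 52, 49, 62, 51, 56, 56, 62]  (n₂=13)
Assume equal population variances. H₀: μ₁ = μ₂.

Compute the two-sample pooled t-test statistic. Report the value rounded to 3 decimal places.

x̄₁=51.071, s₁=6.195, n₁=14
x̄₂=55.000, s₂=5.416, n₂=13
s_p² = [13·6.195² + 12·5.416²]/25 = 34.0371
SE = √(s_p²·(1/14+1/13)) = 2.2471
t = (51.071−55.000)/2.2471 = -1.7483
df = 25

test statistic = -1.748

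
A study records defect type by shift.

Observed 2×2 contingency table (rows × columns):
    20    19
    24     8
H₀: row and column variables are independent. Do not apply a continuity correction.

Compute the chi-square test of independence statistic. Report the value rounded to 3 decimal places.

Row totals [39, 32], col totals [44, 27], n=71
χ² = (20−24.17)²/24.17 + (19−14.83)²/14.83 + (24−19.83)²/19.83 + (8−12.17)²/12.17 = 4.1958
df = 1

test statistic = 4.196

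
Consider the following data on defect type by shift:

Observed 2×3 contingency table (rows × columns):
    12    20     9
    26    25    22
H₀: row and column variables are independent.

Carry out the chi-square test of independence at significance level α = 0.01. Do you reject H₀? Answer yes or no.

Row totals [41, 73], col totals [38, 45, 31], n=114
χ² = (12−13.67)²/13.67 + (20−16.18)²/16.18 + (9−11.15)²/11.15 + (26−24.33)²/24.33 + (25−28.82)²/28.82 + (22−19.85)²/19.85 = 2.3693
df = 2
p-value (upper-tail) = 0.30585
At α=0.01: p ≥ α → fail to reject H₀

reject H₀: no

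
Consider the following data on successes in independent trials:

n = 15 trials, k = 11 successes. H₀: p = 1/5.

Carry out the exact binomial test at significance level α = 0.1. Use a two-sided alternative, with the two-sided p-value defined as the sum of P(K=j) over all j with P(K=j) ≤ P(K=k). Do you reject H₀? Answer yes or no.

reject H₀: yes

Exact binomial: n=15, k=11, p₀=1/5=0.2000
P(X=j) = C(n,j)·p₀^j·(1−p₀)^(n−j); p = Σ P(X=j) over j with P(X=j) ≤ P(X=11)
p-value (two-sided) = 0.00001
At α=0.1: p < α → reject H₀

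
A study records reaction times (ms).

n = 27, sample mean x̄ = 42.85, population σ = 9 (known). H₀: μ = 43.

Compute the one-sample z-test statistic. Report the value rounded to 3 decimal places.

SE = σ/√n = 9/√27 = 1.7321
z = (x̄−μ₀)/SE = (42.85−43)/1.7321 = -0.0866

test statistic = -0.087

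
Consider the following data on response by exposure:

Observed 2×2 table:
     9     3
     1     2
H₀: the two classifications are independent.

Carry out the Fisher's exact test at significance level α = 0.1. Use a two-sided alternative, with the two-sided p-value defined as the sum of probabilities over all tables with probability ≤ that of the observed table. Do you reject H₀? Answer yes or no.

Margins: r₁=12, r₂=3, c₁=10, c₂=5, n=15
p_obs = C(12,9)·C(3,1)/C(15,10); sum pmf over tables with pmf ≤ p_obs
p-value (two-sided) = 0.24176
At α=0.1: p ≥ α → fail to reject H₀

reject H₀: no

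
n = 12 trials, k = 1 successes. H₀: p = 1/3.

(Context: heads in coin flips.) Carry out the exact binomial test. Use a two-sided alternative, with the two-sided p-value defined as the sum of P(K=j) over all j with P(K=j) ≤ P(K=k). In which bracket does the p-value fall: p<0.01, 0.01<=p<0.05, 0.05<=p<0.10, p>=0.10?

p-value bracket: 0.05<=p<0.10

Exact binomial: n=12, k=1, p₀=1/3=0.3333
P(X=j) = C(n,j)·p₀^j·(1−p₀)^(n−j); p = Σ P(X=j) over j with P(X=j) ≤ P(X=1)
p-value (two-sided) = 0.07271
→ bracket: 0.05<=p<0.10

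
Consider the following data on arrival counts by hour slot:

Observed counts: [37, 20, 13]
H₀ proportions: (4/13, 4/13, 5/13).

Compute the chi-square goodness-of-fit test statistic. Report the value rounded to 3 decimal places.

n = 70; E_i = n·p_i = [21.54, 21.54, 26.92]
χ² = (37−21.54)²/21.54 + (20−21.54)²/21.54 + (13−26.92)²/26.92 = 18.4093
df = 2

test statistic = 18.409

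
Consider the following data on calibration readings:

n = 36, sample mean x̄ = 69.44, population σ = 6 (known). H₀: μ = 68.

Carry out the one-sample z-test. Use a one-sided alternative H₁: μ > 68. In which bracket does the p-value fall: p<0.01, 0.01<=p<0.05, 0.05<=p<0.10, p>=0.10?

p-value bracket: 0.05<=p<0.10

SE = σ/√n = 6/√36 = 1.0000
z = (x̄−μ₀)/SE = (69.44−68)/1.0000 = 1.4400
p-value (one-sided, H₁ greater) = 0.07493
→ bracket: 0.05<=p<0.10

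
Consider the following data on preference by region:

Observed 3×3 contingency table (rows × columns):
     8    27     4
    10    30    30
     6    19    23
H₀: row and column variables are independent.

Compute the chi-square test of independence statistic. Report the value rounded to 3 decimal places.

test statistic = 15.597

Row totals [39, 70, 48], col totals [24, 76, 57], n=157
χ² = (8−5.96)²/5.96 + (27−18.88)²/18.88 + (4−14.16)²/14.16 + (10−10.70)²/10.70 + (30−33.89)²/33.89 + (30−25.41)²/25.41 + (6−7.34)²/7.34 + (19−23.24)²/23.24 + (23−17.43)²/17.43 = 15.5967
df = 4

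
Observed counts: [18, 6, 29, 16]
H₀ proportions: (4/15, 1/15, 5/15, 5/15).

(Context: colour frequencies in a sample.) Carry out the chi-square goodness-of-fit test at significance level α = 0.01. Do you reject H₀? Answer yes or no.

n = 69; E_i = n·p_i = [18.40, 4.60, 23.00, 23.00]
χ² = (18−18.40)²/18.40 + (6−4.60)²/4.60 + (29−23.00)²/23.00 + (16−23.00)²/23.00 = 4.1304
df = 3
p-value (upper-tail) = 0.24772
At α=0.01: p ≥ α → fail to reject H₀

reject H₀: no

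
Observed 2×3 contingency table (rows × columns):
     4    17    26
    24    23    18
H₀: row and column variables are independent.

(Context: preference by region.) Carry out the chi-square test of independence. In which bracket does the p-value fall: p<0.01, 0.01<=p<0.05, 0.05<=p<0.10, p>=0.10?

p-value bracket: p<0.01

Row totals [47, 65], col totals [28, 40, 44], n=112
χ² = (4−11.75)²/11.75 + (17−16.79)²/16.79 + (26−18.46)²/18.46 + (24−16.25)²/16.25 + (23−23.21)²/23.21 + (18−25.54)²/25.54 = 14.1119
df = 2
p-value (upper-tail) = 0.00086
→ bracket: p<0.01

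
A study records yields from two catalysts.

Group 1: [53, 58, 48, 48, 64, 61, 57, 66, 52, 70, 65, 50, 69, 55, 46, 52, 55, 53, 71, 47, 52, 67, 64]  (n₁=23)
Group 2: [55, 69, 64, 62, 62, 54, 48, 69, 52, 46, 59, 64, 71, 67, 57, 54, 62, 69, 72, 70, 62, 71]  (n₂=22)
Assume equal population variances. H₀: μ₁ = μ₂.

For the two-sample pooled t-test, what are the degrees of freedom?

degrees of freedom = 43

df = n₁ + n₂ − 2 = 23 + 22 − 2 = 43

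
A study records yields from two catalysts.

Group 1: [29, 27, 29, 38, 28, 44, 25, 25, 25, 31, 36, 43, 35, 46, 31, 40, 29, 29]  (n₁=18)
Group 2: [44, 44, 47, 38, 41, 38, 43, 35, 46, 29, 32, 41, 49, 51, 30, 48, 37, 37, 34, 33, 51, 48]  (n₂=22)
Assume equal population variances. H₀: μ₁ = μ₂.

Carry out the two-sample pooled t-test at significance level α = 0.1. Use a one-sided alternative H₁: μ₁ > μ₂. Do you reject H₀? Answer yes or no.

x̄₁=32.778, s₁=6.865, n₁=18
x̄₂=40.727, s₂=6.860, n₂=22
s_p² = [17·6.865² + 21·6.860²]/38 = 47.0914
SE = √(s_p²·(1/18+1/22)) = 2.1810
t = (32.778−40.727)/2.1810 = -3.6449
df = 38
p-value (one-sided, H₁ greater) = 0.99960
At α=0.1: p ≥ α → fail to reject H₀

reject H₀: no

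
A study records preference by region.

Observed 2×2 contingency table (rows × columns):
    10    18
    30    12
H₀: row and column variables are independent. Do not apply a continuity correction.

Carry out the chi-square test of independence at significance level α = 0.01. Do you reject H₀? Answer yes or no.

reject H₀: yes

Row totals [28, 42], col totals [40, 30], n=70
χ² = (10−16.00)²/16.00 + (18−12.00)²/12.00 + (30−24.00)²/24.00 + (12−18.00)²/18.00 = 8.7500
df = 1
p-value (upper-tail) = 0.00310
At α=0.01: p < α → reject H₀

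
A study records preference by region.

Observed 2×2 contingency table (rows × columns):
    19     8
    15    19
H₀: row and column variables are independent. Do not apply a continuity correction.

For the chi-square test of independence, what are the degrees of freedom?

degrees of freedom = 1

df = (r−1)(c−1) = (2−1)·(2−1) = 1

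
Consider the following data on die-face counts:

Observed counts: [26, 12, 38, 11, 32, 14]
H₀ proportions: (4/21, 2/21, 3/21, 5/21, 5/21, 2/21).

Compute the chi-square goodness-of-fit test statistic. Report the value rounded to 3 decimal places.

n = 133; E_i = n·p_i = [25.33, 12.67, 19.00, 31.67, 31.67, 12.67]
χ² = (26−25.33)²/25.33 + (12−12.67)²/12.67 + (38−19.00)²/19.00 + (11−31.67)²/31.67 + (32−31.67)²/31.67 + (14−12.67)²/12.67 = 32.6842
df = 5

test statistic = 32.684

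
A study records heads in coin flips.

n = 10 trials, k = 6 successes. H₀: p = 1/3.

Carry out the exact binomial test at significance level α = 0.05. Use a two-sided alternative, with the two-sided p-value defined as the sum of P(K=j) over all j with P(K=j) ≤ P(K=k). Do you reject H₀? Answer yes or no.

reject H₀: no

Exact binomial: n=10, k=6, p₀=1/3=0.3333
P(X=j) = C(n,j)·p₀^j·(1−p₀)^(n−j); p = Σ P(X=j) over j with P(X=j) ≤ P(X=6)
p-value (two-sided) = 0.09391
At α=0.05: p ≥ α → fail to reject H₀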